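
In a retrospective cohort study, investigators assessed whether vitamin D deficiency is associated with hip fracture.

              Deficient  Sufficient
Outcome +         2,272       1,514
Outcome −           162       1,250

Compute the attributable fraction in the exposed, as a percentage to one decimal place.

41.3

Reading the table with exposure as columns: a = 2272 (Deficient, case), b = 162 (Deficient, non-case), c = 1514 (Sufficient, case), d = 1250.
Risk in exposed = 2272/2434 = 0.93344; risk in unexposed = 1514/2764 = 0.54776.
RR = 0.93344/0.54776 = 1.70412
AR% = (RR − 1)/RR × 100 = (1.70412 − 1)/1.70412 × 100 = 41.3187%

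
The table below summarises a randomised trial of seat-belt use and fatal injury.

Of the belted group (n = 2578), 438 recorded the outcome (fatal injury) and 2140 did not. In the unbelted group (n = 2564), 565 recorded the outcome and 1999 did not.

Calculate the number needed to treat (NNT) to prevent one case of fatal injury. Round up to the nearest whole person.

Risk in treated group = 438/2578 = 0.16990; risk in control = 565/2564 = 0.22036.
Absolute risk reduction = 0.22036 − 0.16990 = 0.05046
NNT = 1 / ARR = 1 / 0.05046 = 19.818 → round up → 20

20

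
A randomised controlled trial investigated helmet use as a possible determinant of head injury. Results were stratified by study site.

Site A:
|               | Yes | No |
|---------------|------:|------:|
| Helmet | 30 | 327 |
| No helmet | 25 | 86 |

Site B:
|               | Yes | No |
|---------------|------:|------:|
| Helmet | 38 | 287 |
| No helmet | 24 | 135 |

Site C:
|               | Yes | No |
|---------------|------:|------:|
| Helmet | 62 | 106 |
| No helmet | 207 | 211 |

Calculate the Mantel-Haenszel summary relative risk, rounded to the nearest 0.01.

0.68

RR_MH = Σ(aᵢ·n₀ᵢ/nᵢ) / Σ(cᵢ·n₁ᵢ/nᵢ), with n₁ᵢ = aᵢ+bᵢ (exposed), n₀ᵢ = cᵢ+dᵢ (unexposed), nᵢ = n₁ᵢ+n₀ᵢ.
Stratum 1 (Site A): n₁ = 357, n₀ = 111, n = 468; a·n₀/n = 30·111/468 = 7.1154; c·n₁/n = 25·357/468 = 19.0705
Stratum 2 (Site B): n₁ = 325, n₀ = 159, n = 484; a·n₀/n = 38·159/484 = 12.4835; c·n₁/n = 24·325/484 = 16.1157
Stratum 3 (Site C): n₁ = 168, n₀ = 418, n = 586; a·n₀/n = 62·418/586 = 44.2253; c·n₁/n = 207·168/586 = 59.3447
RR_MH = (7.1154 + 12.4835 + 44.2253) / (19.0705 + 16.1157 + 59.3447) = 63.8241 / 94.5309 = 0.67517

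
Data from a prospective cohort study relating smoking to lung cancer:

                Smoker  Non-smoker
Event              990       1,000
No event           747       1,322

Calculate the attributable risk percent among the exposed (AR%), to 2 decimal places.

24.44

Reading the table with exposure as columns: a = 990 (Smoker, case), b = 747 (Smoker, non-case), c = 1000 (Non-smoker, case), d = 1322.
Risk in exposed = 990/1737 = 0.56995; risk in unexposed = 1000/2322 = 0.43066.
RR = 0.56995/0.43066 = 1.32342
AR% = (RR − 1)/RR × 100 = (1.32342 − 1)/1.32342 × 100 = 24.4382%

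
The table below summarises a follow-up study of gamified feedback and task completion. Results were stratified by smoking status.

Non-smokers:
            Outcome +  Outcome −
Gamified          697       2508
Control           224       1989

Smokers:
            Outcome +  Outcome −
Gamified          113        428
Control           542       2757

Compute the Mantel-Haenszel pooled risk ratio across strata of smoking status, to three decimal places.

RR_MH = Σ(aᵢ·n₀ᵢ/nᵢ) / Σ(cᵢ·n₁ᵢ/nᵢ), with n₁ᵢ = aᵢ+bᵢ (exposed), n₀ᵢ = cᵢ+dᵢ (unexposed), nᵢ = n₁ᵢ+n₀ᵢ.
Stratum 1 (Non-smokers): n₁ = 3205, n₀ = 2213, n = 5418; a·n₀/n = 697·2213/5418 = 284.6920; c·n₁/n = 224·3205/5418 = 132.5065
Stratum 2 (Smokers): n₁ = 541, n₀ = 3299, n = 3840; a·n₀/n = 113·3299/3840 = 97.0799; c·n₁/n = 542·541/3840 = 76.3599
RR_MH = (284.6920 + 97.0799) / (132.5065 + 76.3599) = 381.7719 / 208.8664 = 1.82783

1.828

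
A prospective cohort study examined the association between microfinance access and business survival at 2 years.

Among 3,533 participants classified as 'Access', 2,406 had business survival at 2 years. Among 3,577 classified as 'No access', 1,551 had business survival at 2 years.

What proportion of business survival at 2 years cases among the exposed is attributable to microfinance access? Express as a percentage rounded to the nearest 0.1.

36.3

From the description: a = 2406, b = 1127, c = 1551, d = 2026.
Risk in exposed = 2406/3533 = 0.68101; risk in unexposed = 1551/3577 = 0.43360.
RR = 0.68101/0.43360 = 1.57058
AR% = (RR − 1)/RR × 100 = (1.57058 − 1)/1.57058 × 100 = 36.3291%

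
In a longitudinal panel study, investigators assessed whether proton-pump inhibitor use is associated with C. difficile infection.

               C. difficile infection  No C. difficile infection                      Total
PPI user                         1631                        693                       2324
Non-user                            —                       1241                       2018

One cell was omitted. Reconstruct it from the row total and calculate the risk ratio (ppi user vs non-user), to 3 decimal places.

1.823

The missing cell is in the unexposed row: 2018 − 1241 = 777.
So a = 1631, b = 693, c = 777, d = 1241.
RR = [a/(a+b)] / [c/(c+d)] = (1631/2324) / (777/2018) = 0.70181/0.38503 = 1.82271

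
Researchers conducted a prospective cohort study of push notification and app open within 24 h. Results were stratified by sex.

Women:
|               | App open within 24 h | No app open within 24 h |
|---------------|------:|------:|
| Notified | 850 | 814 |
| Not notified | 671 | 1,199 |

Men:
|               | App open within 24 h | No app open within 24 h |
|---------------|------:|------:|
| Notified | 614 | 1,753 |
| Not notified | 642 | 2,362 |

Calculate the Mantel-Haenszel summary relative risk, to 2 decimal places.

1.32

RR_MH = Σ(aᵢ·n₀ᵢ/nᵢ) / Σ(cᵢ·n₁ᵢ/nᵢ), with n₁ᵢ = aᵢ+bᵢ (exposed), n₀ᵢ = cᵢ+dᵢ (unexposed), nᵢ = n₁ᵢ+n₀ᵢ.
Stratum 1 (Women): n₁ = 1664, n₀ = 1870, n = 3534; a·n₀/n = 850·1870/3534 = 449.7736; c·n₁/n = 671·1664/3534 = 315.9434
Stratum 2 (Men): n₁ = 2367, n₀ = 3004, n = 5371; a·n₀/n = 614·3004/5371 = 343.4102; c·n₁/n = 642·2367/5371 = 282.9294
RR_MH = (449.7736 + 343.4102) / (315.9434 + 282.9294) = 793.1838 / 598.8728 = 1.32446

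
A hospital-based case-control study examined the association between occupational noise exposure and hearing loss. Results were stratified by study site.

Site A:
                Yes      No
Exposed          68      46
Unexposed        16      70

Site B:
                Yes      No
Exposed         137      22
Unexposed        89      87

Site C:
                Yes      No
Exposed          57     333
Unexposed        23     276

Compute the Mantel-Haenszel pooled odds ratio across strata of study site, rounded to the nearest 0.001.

3.983

OR_MH = Σ(aᵢdᵢ/nᵢ) / Σ(bᵢcᵢ/nᵢ), where nᵢ is the stratum total.
Stratum 1 (Site A): n = 200; a·d/n = 68·70/200 = 23.8000; b·c/n = 46·16/200 = 3.6800
Stratum 2 (Site B): n = 335; a·d/n = 137·87/335 = 35.5791; b·c/n = 22·89/335 = 5.8448
Stratum 3 (Site C): n = 689; a·d/n = 57·276/689 = 22.8331; b·c/n = 333·23/689 = 11.1161
OR_MH = (23.8000 + 35.5791 + 22.8331) / (3.6800 + 5.8448 + 11.1161) = 82.2122 / 20.6409 = 3.98298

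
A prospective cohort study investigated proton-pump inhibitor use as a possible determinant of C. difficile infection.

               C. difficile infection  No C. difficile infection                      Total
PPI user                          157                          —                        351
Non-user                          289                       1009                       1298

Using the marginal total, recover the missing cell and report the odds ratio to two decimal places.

2.83

The missing cell is in the exposed row: 351 − 157 = 194.
So a = 157, b = 194, c = 289, d = 1009.
OR = (a·d)/(b·c) = (157 × 1009) / (194 × 289) = 158413 / 56066 = 2.82547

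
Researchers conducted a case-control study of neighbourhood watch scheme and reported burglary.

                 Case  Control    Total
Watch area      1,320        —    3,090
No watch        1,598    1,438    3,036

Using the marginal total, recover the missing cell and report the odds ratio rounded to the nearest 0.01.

0.67

The missing cell is in the exposed row: 3090 − 1320 = 1770.
So a = 1320, b = 1770, c = 1598, d = 1438.
OR = (a·d)/(b·c) = (1320 × 1438) / (1770 × 1598) = 1898160 / 2828460 = 0.67109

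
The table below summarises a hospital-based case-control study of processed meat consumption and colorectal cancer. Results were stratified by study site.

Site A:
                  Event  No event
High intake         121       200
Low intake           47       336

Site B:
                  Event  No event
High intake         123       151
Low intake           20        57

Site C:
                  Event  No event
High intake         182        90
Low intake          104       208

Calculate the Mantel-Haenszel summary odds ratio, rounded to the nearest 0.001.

OR_MH = Σ(aᵢdᵢ/nᵢ) / Σ(bᵢcᵢ/nᵢ), where nᵢ is the stratum total.
Stratum 1 (Site A): n = 704; a·d/n = 121·336/704 = 57.7500; b·c/n = 200·47/704 = 13.3523
Stratum 2 (Site B): n = 351; a·d/n = 123·57/351 = 19.9744; b·c/n = 151·20/351 = 8.6040
Stratum 3 (Site C): n = 584; a·d/n = 182·208/584 = 64.8219; b·c/n = 90·104/584 = 16.0274
OR_MH = (57.7500 + 19.9744 + 64.8219) / (13.3523 + 8.6040 + 16.0274) = 142.5463 / 37.9837 = 3.75283

3.753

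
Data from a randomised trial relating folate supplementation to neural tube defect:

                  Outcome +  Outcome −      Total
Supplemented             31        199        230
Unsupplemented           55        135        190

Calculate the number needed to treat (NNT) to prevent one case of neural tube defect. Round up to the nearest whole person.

Risk in treated group = 31/230 = 0.13478; risk in control = 55/190 = 0.28947.
Absolute risk reduction = 0.28947 − 0.13478 = 0.15469
NNT = 1 / ARR = 1 / 0.15469 = 6.464 → round up → 7

7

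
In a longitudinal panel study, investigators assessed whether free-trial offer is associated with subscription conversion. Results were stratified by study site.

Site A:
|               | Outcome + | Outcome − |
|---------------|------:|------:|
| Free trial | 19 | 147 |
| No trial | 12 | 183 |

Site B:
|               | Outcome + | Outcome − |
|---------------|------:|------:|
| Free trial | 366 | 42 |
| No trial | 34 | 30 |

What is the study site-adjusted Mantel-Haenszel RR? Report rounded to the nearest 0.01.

RR_MH = Σ(aᵢ·n₀ᵢ/nᵢ) / Σ(cᵢ·n₁ᵢ/nᵢ), with n₁ᵢ = aᵢ+bᵢ (exposed), n₀ᵢ = cᵢ+dᵢ (unexposed), nᵢ = n₁ᵢ+n₀ᵢ.
Stratum 1 (Site A): n₁ = 166, n₀ = 195, n = 361; a·n₀/n = 19·195/361 = 10.2632; c·n₁/n = 12·166/361 = 5.5180
Stratum 2 (Site B): n₁ = 408, n₀ = 64, n = 472; a·n₀/n = 366·64/472 = 49.6271; c·n₁/n = 34·408/472 = 29.3898
RR_MH = (10.2632 + 49.6271) / (5.5180 + 29.3898) = 59.8903 / 34.9078 = 1.71567

1.72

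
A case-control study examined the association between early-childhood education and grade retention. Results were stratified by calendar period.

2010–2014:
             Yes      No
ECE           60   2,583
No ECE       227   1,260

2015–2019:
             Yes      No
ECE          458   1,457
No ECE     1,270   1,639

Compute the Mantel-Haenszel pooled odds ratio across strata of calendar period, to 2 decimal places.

0.33

OR_MH = Σ(aᵢdᵢ/nᵢ) / Σ(bᵢcᵢ/nᵢ), where nᵢ is the stratum total.
Stratum 1 (2010–2014): n = 4130; a·d/n = 60·1260/4130 = 18.3051; b·c/n = 2583·227/4130 = 141.9712
Stratum 2 (2015–2019): n = 4824; a·d/n = 458·1639/4824 = 155.6099; b·c/n = 1457·1270/4824 = 383.5800
OR_MH = (18.3051 + 155.6099) / (141.9712 + 383.5800) = 173.9150 / 525.5512 = 0.33092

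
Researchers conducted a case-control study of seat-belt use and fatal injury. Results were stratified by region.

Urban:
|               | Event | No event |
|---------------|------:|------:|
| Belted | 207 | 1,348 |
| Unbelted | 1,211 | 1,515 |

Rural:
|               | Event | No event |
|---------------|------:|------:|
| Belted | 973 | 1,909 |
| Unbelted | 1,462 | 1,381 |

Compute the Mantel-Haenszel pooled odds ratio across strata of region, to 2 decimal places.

OR_MH = Σ(aᵢdᵢ/nᵢ) / Σ(bᵢcᵢ/nᵢ), where nᵢ is the stratum total.
Stratum 1 (Urban): n = 4281; a·d/n = 207·1515/4281 = 73.2551; b·c/n = 1348·1211/4281 = 381.3193
Stratum 2 (Rural): n = 5725; a·d/n = 973·1381/5725 = 234.7097; b·c/n = 1909·1462/5725 = 487.5036
OR_MH = (73.2551 + 234.7097) / (381.3193 + 487.5036) = 307.9648 / 868.8229 = 0.35446

0.35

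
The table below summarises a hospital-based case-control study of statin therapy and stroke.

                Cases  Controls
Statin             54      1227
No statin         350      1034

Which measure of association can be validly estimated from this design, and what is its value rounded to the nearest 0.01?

Cells: a = 54, b = 1227, c = 350, d = 1034.
This is a hospital-based case-control study: participants were sampled on outcome status, so risks in the source population cannot be estimated directly — relative risk is not valid here. The odds ratio is the appropriate measure.
OR = (a·d)/(b·c) = (54 × 1034) / (1227 × 350) = 55836 / 429450 = 0.13002

0.13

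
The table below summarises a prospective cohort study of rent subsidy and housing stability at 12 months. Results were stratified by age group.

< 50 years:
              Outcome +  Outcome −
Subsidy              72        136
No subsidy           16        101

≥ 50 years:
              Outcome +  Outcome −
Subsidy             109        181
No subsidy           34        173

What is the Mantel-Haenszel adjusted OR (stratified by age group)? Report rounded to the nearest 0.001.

3.162

OR_MH = Σ(aᵢdᵢ/nᵢ) / Σ(bᵢcᵢ/nᵢ), where nᵢ is the stratum total.
Stratum 1 (< 50 years): n = 325; a·d/n = 72·101/325 = 22.3754; b·c/n = 136·16/325 = 6.6954
Stratum 2 (≥ 50 years): n = 497; a·d/n = 109·173/497 = 37.9416; b·c/n = 181·34/497 = 12.3823
OR_MH = (22.3754 + 37.9416) / (6.6954 + 12.3823) = 60.3170 / 19.0777 = 3.16165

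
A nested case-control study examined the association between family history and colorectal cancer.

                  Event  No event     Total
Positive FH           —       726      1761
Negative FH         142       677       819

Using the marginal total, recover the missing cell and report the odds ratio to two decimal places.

The missing cell is in the exposed row: 1761 − 726 = 1035.
So a = 1035, b = 726, c = 142, d = 677.
OR = (a·d)/(b·c) = (1035 × 677) / (726 × 142) = 700695 / 103092 = 6.79679

6.80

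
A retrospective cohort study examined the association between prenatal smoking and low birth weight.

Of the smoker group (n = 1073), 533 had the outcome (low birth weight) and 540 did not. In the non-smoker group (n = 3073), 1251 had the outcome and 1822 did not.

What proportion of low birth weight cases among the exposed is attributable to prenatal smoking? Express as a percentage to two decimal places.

From the description: a = 533, b = 540, c = 1251, d = 1822.
Risk in exposed = 533/1073 = 0.49674; risk in unexposed = 1251/3073 = 0.40709.
RR = 0.49674/0.40709 = 1.22020
AR% = (RR − 1)/RR × 100 = (1.22020 − 1)/1.22020 × 100 = 18.0465%

18.05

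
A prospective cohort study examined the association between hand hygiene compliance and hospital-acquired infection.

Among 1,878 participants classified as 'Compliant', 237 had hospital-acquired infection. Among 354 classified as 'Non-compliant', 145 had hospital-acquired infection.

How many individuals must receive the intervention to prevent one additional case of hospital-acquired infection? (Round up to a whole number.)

Risk in treated group = 237/1878 = 0.12620; risk in control = 145/354 = 0.40960.
Absolute risk reduction = 0.40960 − 0.12620 = 0.28341
NNT = 1 / ARR = 1 / 0.28341 = 3.529 → round up → 4

4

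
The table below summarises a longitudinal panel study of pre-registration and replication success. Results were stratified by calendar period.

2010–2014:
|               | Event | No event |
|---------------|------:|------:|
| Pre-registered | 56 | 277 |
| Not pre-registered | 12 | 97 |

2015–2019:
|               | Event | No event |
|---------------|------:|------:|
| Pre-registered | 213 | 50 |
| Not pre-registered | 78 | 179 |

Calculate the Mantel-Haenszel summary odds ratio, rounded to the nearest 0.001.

OR_MH = Σ(aᵢdᵢ/nᵢ) / Σ(bᵢcᵢ/nᵢ), where nᵢ is the stratum total.
Stratum 1 (2010–2014): n = 442; a·d/n = 56·97/442 = 12.2896; b·c/n = 277·12/442 = 7.5204
Stratum 2 (2015–2019): n = 520; a·d/n = 213·179/520 = 73.3212; b·c/n = 50·78/520 = 7.5000
OR_MH = (12.2896 + 73.3212) / (7.5204 + 7.5000) = 85.6107 / 15.0204 = 5.69965

5.700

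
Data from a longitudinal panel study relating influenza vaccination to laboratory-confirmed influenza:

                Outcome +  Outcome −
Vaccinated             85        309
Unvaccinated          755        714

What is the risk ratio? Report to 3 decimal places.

Cells: a = 85, b = 309, c = 755, d = 714.
Risk in exposed = 85/394 = 0.21574; risk in unexposed = 755/1469 = 0.51396.
RR = 0.21574 / 0.51396 = 0.41976
The risk is 58% lower among the exposed than among the unexposed.

0.420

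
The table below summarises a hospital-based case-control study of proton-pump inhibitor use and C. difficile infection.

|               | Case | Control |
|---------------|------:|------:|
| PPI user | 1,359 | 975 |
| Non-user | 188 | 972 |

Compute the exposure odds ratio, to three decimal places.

7.206

Cells: a = 1359, b = 975, c = 188, d = 972.
OR = (a·d)/(b·c) = (1359 × 972) / (975 × 188) = 1320948 / 183300 = 7.20648
The odds of C. difficile infection are about 7.21 times as high in the ppi user group.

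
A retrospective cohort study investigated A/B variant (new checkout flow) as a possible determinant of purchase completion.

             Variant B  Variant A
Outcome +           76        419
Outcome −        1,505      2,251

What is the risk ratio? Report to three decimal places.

Reading the table with exposure as columns: a = 76 (Variant B, case), b = 1505 (Variant B, non-case), c = 419 (Variant A, case), d = 2251.
Risk in exposed = 76/1581 = 0.04807; risk in unexposed = 419/2670 = 0.15693.
RR = 0.04807 / 0.15693 = 0.30632
The risk is 69% lower among the exposed than among the unexposed.

0.306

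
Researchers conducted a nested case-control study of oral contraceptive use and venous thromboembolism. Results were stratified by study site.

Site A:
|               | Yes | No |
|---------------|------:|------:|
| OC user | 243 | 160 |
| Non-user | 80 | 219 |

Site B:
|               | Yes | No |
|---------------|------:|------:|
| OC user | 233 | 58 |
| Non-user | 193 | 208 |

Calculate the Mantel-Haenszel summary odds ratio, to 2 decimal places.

OR_MH = Σ(aᵢdᵢ/nᵢ) / Σ(bᵢcᵢ/nᵢ), where nᵢ is the stratum total.
Stratum 1 (Site A): n = 702; a·d/n = 243·219/702 = 75.8077; b·c/n = 160·80/702 = 18.2336
Stratum 2 (Site B): n = 692; a·d/n = 233·208/692 = 70.0347; b·c/n = 58·193/692 = 16.1763
OR_MH = (75.8077 + 70.0347) / (18.2336 + 16.1763) = 145.8424 / 34.4099 = 4.23838

4.24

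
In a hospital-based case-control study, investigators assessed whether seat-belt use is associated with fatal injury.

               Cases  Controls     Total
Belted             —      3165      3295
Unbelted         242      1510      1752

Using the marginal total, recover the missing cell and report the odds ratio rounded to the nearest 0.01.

0.26

The missing cell is in the exposed row: 3295 − 3165 = 130.
So a = 130, b = 3165, c = 242, d = 1510.
OR = (a·d)/(b·c) = (130 × 1510) / (3165 × 242) = 196300 / 765930 = 0.25629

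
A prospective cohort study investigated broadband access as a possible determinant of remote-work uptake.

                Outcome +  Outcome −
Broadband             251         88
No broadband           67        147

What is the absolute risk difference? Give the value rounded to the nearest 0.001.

Cells: a = 251, b = 88, c = 67, d = 147.
Risk in exposed = 251/339 = 0.740413; risk in unexposed = 67/214 = 0.313084.
Risk difference = 0.740413 − 0.313084 = 0.427329

0.427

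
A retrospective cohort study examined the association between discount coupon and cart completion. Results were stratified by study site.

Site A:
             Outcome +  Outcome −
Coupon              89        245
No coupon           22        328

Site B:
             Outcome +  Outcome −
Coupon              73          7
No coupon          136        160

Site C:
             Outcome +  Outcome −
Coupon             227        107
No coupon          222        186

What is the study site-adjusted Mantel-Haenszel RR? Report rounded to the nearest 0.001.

RR_MH = Σ(aᵢ·n₀ᵢ/nᵢ) / Σ(cᵢ·n₁ᵢ/nᵢ), with n₁ᵢ = aᵢ+bᵢ (exposed), n₀ᵢ = cᵢ+dᵢ (unexposed), nᵢ = n₁ᵢ+n₀ᵢ.
Stratum 1 (Site A): n₁ = 334, n₀ = 350, n = 684; a·n₀/n = 89·350/684 = 45.5409; c·n₁/n = 22·334/684 = 10.7427
Stratum 2 (Site B): n₁ = 80, n₀ = 296, n = 376; a·n₀/n = 73·296/376 = 57.4681; c·n₁/n = 136·80/376 = 28.9362
Stratum 3 (Site C): n₁ = 334, n₀ = 408, n = 742; a·n₀/n = 227·408/742 = 124.8194; c·n₁/n = 222·334/742 = 99.9299
RR_MH = (45.5409 + 57.4681 + 124.8194) / (10.7427 + 28.9362 + 99.9299) = 227.8284 / 139.6088 = 1.63191

1.632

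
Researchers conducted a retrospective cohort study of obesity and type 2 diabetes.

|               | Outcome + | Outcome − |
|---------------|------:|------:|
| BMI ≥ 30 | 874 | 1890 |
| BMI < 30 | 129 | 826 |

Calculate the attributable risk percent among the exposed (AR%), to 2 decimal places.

Cells: a = 874, b = 1890, c = 129, d = 826.
Risk in exposed = 874/2764 = 0.31621; risk in unexposed = 129/955 = 0.13508.
RR = 0.31621/0.13508 = 2.34092
AR% = (RR − 1)/RR × 100 = (2.34092 − 1)/2.34092 × 100 = 57.2818%

57.28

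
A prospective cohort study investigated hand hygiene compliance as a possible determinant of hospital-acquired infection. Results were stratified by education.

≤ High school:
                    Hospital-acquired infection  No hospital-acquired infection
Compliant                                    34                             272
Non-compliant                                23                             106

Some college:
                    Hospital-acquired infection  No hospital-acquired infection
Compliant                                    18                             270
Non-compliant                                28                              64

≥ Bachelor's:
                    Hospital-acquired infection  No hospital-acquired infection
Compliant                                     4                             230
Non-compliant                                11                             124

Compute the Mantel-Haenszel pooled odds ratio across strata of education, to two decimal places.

OR_MH = Σ(aᵢdᵢ/nᵢ) / Σ(bᵢcᵢ/nᵢ), where nᵢ is the stratum total.
Stratum 1 (≤ High school): n = 435; a·d/n = 34·106/435 = 8.2851; b·c/n = 272·23/435 = 14.3816
Stratum 2 (Some college): n = 380; a·d/n = 18·64/380 = 3.0316; b·c/n = 270·28/380 = 19.8947
Stratum 3 (≥ Bachelor's): n = 369; a·d/n = 4·124/369 = 1.3442; b·c/n = 230·11/369 = 6.8564
OR_MH = (8.2851 + 3.0316 + 1.3442) / (14.3816 + 19.8947 + 6.8564) = 12.6608 / 41.1327 = 0.30780

0.31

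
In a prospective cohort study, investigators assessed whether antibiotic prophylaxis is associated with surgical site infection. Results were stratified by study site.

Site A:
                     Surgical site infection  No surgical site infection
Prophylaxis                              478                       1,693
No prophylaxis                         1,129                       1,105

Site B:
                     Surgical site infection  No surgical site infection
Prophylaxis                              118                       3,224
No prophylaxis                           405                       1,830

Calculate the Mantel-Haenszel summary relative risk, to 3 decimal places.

0.363

RR_MH = Σ(aᵢ·n₀ᵢ/nᵢ) / Σ(cᵢ·n₁ᵢ/nᵢ), with n₁ᵢ = aᵢ+bᵢ (exposed), n₀ᵢ = cᵢ+dᵢ (unexposed), nᵢ = n₁ᵢ+n₀ᵢ.
Stratum 1 (Site A): n₁ = 2171, n₀ = 2234, n = 4405; a·n₀/n = 478·2234/4405 = 242.4182; c·n₁/n = 1129·2171/4405 = 556.4266
Stratum 2 (Site B): n₁ = 3342, n₀ = 2235, n = 5577; a·n₀/n = 118·2235/5577 = 47.2889; c·n₁/n = 405·3342/5577 = 242.6950
RR_MH = (242.4182 + 47.2889) / (556.4266 + 242.6950) = 289.7070 / 799.1216 = 0.36253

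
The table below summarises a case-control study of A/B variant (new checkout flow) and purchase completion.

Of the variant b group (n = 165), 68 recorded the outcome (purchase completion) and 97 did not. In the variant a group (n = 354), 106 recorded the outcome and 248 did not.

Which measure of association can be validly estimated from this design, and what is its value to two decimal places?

1.64

From the description: a = 68, b = 97, c = 106, d = 248.
This is a case-control study: participants were sampled on outcome status, so risks in the source population cannot be estimated directly — relative risk is not valid here. The odds ratio is the appropriate measure.
OR = (a·d)/(b·c) = (68 × 248) / (97 × 106) = 16864 / 10282 = 1.64015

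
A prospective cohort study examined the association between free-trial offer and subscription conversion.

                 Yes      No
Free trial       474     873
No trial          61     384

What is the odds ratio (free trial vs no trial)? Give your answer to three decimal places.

3.418

Cells: a = 474, b = 873, c = 61, d = 384.
OR = (a·d)/(b·c) = (474 × 384) / (873 × 61) = 182016 / 53253 = 3.41795
The odds of subscription conversion are about 3.42 times as high in the free trial group.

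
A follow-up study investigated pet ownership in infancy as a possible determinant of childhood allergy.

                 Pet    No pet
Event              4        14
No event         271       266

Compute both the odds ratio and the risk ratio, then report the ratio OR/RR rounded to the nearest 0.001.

0.964

Reading the table with exposure as columns: a = 4 (Pet, case), b = 271 (Pet, non-case), c = 14 (No pet, case), d = 266.
OR = (4·266)/(271·14) = 1064/3794 = 0.28044
Risk in exposed = 4/275 = 0.01455; risk in unexposed = 14/280 = 0.05000; RR = 0.29091
OR/RR = 0.28044 / 0.29091 = 0.96402
The outcome is rare in both groups, so OR ≈ RR (ratio near 1).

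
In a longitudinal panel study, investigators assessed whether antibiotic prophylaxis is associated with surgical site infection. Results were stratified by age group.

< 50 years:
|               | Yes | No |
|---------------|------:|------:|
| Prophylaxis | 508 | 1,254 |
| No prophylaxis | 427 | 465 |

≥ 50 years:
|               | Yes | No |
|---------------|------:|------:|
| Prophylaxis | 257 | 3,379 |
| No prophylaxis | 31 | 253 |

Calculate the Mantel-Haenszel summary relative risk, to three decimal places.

0.606

RR_MH = Σ(aᵢ·n₀ᵢ/nᵢ) / Σ(cᵢ·n₁ᵢ/nᵢ), with n₁ᵢ = aᵢ+bᵢ (exposed), n₀ᵢ = cᵢ+dᵢ (unexposed), nᵢ = n₁ᵢ+n₀ᵢ.
Stratum 1 (< 50 years): n₁ = 1762, n₀ = 892, n = 2654; a·n₀/n = 508·892/2654 = 170.7370; c·n₁/n = 427·1762/2654 = 283.4868
Stratum 2 (≥ 50 years): n₁ = 3636, n₀ = 284, n = 3920; a·n₀/n = 257·284/3920 = 18.6194; c·n₁/n = 31·3636/3920 = 28.7541
RR_MH = (170.7370 + 18.6194) / (283.4868 + 28.7541) = 189.3564 / 312.2409 = 0.60644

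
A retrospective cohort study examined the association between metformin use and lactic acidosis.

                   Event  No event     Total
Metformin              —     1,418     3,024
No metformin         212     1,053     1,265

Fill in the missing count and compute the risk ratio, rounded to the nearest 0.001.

3.169

The missing cell is in the exposed row: 3024 − 1418 = 1606.
So a = 1606, b = 1418, c = 212, d = 1053.
RR = [a/(a+b)] / [c/(c+d)] = (1606/3024) / (212/1265) = 0.53108/0.16759 = 3.16897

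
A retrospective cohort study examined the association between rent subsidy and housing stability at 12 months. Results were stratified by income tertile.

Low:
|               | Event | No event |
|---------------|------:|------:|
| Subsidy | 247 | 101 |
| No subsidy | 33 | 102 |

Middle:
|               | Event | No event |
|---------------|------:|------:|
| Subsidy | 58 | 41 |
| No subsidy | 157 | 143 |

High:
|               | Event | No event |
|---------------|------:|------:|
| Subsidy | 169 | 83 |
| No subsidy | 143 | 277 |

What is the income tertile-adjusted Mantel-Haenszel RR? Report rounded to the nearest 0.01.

RR_MH = Σ(aᵢ·n₀ᵢ/nᵢ) / Σ(cᵢ·n₁ᵢ/nᵢ), with n₁ᵢ = aᵢ+bᵢ (exposed), n₀ᵢ = cᵢ+dᵢ (unexposed), nᵢ = n₁ᵢ+n₀ᵢ.
Stratum 1 (Low): n₁ = 348, n₀ = 135, n = 483; a·n₀/n = 247·135/483 = 69.0373; c·n₁/n = 33·348/483 = 23.7764
Stratum 2 (Middle): n₁ = 99, n₀ = 300, n = 399; a·n₀/n = 58·300/399 = 43.6090; c·n₁/n = 157·99/399 = 38.9549
Stratum 3 (High): n₁ = 252, n₀ = 420, n = 672; a·n₀/n = 169·420/672 = 105.6250; c·n₁/n = 143·252/672 = 53.6250
RR_MH = (69.0373 + 43.6090 + 105.6250) / (23.7764 + 38.9549 + 53.6250) = 218.2713 / 116.3563 = 1.87589

1.88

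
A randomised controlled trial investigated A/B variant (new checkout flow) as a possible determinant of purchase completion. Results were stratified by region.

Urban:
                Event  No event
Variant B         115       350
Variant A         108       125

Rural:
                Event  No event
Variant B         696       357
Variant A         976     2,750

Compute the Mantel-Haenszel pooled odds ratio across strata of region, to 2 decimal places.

3.31

OR_MH = Σ(aᵢdᵢ/nᵢ) / Σ(bᵢcᵢ/nᵢ), where nᵢ is the stratum total.
Stratum 1 (Urban): n = 698; a·d/n = 115·125/698 = 20.5946; b·c/n = 350·108/698 = 54.1547
Stratum 2 (Rural): n = 4779; a·d/n = 696·2750/4779 = 400.5022; b·c/n = 357·976/4779 = 72.9090
OR_MH = (20.5946 + 400.5022) / (54.1547 + 72.9090) = 421.0968 / 127.0637 = 3.31406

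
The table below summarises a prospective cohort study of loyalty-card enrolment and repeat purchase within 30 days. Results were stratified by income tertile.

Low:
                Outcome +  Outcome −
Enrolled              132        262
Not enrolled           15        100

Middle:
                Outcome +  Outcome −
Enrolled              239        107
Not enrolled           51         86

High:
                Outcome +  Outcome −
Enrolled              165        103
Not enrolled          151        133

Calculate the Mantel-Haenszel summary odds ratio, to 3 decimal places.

OR_MH = Σ(aᵢdᵢ/nᵢ) / Σ(bᵢcᵢ/nᵢ), where nᵢ is the stratum total.
Stratum 1 (Low): n = 509; a·d/n = 132·100/509 = 25.9332; b·c/n = 262·15/509 = 7.7210
Stratum 2 (Middle): n = 483; a·d/n = 239·86/483 = 42.5549; b·c/n = 107·51/483 = 11.2981
Stratum 3 (High): n = 552; a·d/n = 165·133/552 = 39.7554; b·c/n = 103·151/552 = 28.1757
OR_MH = (25.9332 + 42.5549 + 39.7554) / (7.7210 + 11.2981 + 28.1757) = 108.2435 / 47.1949 = 2.29354

2.294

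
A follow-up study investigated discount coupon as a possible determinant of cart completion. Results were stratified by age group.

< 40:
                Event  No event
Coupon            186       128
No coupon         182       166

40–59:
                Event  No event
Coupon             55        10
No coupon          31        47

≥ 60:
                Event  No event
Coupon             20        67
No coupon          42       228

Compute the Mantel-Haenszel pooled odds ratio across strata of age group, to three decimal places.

1.713

OR_MH = Σ(aᵢdᵢ/nᵢ) / Σ(bᵢcᵢ/nᵢ), where nᵢ is the stratum total.
Stratum 1 (< 40): n = 662; a·d/n = 186·166/662 = 46.6405; b·c/n = 128·182/662 = 35.1903
Stratum 2 (40–59): n = 143; a·d/n = 55·47/143 = 18.0769; b·c/n = 10·31/143 = 2.1678
Stratum 3 (≥ 60): n = 357; a·d/n = 20·228/357 = 12.7731; b·c/n = 67·42/357 = 7.8824
OR_MH = (46.6405 + 18.0769 + 12.7731) / (35.1903 + 2.1678 + 7.8824) = 77.4905 / 45.2405 = 1.71286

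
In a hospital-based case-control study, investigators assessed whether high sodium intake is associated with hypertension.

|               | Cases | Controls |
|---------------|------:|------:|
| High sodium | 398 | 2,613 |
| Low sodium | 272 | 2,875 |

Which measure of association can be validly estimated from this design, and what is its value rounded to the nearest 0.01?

1.61

Cells: a = 398, b = 2613, c = 272, d = 2875.
This is a hospital-based case-control study: participants were sampled on outcome status, so risks in the source population cannot be estimated directly — relative risk is not valid here. The odds ratio is the appropriate measure.
OR = (a·d)/(b·c) = (398 × 2875) / (2613 × 272) = 1144250 / 710736 = 1.60995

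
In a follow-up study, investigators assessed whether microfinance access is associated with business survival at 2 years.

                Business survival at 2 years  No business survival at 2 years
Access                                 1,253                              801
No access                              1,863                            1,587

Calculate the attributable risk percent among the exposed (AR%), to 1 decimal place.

Cells: a = 1253, b = 801, c = 1863, d = 1587.
Risk in exposed = 1253/2054 = 0.61003; risk in unexposed = 1863/3450 = 0.54000.
RR = 0.61003/0.54000 = 1.12968
AR% = (RR − 1)/RR × 100 = (1.12968 − 1)/1.12968 × 100 = 11.4796%

11.5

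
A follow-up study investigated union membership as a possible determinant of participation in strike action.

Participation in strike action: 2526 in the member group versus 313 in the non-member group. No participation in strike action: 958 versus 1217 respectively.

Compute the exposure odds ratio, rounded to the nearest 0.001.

10.252

From the description: a = 2526, b = 958, c = 313, d = 1217.
OR = (a·d)/(b·c) = (2526 × 1217) / (958 × 313) = 3074142 / 299854 = 10.25213
The odds of participation in strike action are about 10.25 times as high in the member group.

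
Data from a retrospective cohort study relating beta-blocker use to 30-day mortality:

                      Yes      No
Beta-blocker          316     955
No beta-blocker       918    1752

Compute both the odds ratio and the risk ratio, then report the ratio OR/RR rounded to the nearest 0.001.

0.873

Cells: a = 316, b = 955, c = 918, d = 1752.
OR = (316·1752)/(955·918) = 553632/876690 = 0.63150
Risk in exposed = 316/1271 = 0.24862; risk in unexposed = 918/2670 = 0.34382; RR = 0.72312
OR/RR = 0.63150 / 0.72312 = 0.87330
The outcome is not rare, so the OR lies further from 1 than the RR.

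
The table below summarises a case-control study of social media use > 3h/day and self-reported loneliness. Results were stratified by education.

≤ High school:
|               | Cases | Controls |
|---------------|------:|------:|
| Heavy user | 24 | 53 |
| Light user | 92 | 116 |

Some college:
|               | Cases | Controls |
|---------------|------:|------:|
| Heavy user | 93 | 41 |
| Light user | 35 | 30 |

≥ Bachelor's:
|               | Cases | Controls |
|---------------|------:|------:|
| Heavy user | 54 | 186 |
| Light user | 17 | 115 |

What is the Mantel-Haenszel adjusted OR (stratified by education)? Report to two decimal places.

1.23

OR_MH = Σ(aᵢdᵢ/nᵢ) / Σ(bᵢcᵢ/nᵢ), where nᵢ is the stratum total.
Stratum 1 (≤ High school): n = 285; a·d/n = 24·116/285 = 9.7684; b·c/n = 53·92/285 = 17.1088
Stratum 2 (Some college): n = 199; a·d/n = 93·30/199 = 14.0201; b·c/n = 41·35/199 = 7.2111
Stratum 3 (≥ Bachelor's): n = 372; a·d/n = 54·115/372 = 16.6935; b·c/n = 186·17/372 = 8.5000
OR_MH = (9.7684 + 14.0201 + 16.6935) / (17.1088 + 7.2111 + 8.5000) = 40.4821 / 32.8198 = 1.23346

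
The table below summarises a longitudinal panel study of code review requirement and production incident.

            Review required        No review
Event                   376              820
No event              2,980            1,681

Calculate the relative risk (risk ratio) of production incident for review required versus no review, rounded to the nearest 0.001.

0.342

Reading the table with exposure as columns: a = 376 (Review required, case), b = 2980 (Review required, non-case), c = 820 (No review, case), d = 1681.
Risk in exposed = 376/3356 = 0.11204; risk in unexposed = 820/2501 = 0.32787.
RR = 0.11204 / 0.32787 = 0.34172
The risk is 66% lower among the exposed than among the unexposed.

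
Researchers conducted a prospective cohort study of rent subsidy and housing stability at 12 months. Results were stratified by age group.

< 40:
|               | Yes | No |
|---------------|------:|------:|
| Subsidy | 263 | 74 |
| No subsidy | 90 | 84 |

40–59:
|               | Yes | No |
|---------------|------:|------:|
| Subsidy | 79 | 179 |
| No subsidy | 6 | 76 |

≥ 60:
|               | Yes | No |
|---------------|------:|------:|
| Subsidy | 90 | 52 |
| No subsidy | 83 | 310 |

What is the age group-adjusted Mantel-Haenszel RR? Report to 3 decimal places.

RR_MH = Σ(aᵢ·n₀ᵢ/nᵢ) / Σ(cᵢ·n₁ᵢ/nᵢ), with n₁ᵢ = aᵢ+bᵢ (exposed), n₀ᵢ = cᵢ+dᵢ (unexposed), nᵢ = n₁ᵢ+n₀ᵢ.
Stratum 1 (< 40): n₁ = 337, n₀ = 174, n = 511; a·n₀/n = 263·174/511 = 89.5538; c·n₁/n = 90·337/511 = 59.3542
Stratum 2 (40–59): n₁ = 258, n₀ = 82, n = 340; a·n₀/n = 79·82/340 = 19.0529; c·n₁/n = 6·258/340 = 4.5529
Stratum 3 (≥ 60): n₁ = 142, n₀ = 393, n = 535; a·n₀/n = 90·393/535 = 66.1121; c·n₁/n = 83·142/535 = 22.0299
RR_MH = (89.5538 + 19.0529 + 66.1121) / (59.3542 + 4.5529 + 22.0299) = 174.7189 / 85.9371 = 2.03310

2.033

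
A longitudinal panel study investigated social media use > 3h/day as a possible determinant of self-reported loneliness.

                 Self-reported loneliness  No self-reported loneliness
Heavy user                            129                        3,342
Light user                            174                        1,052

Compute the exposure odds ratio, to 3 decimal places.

Cells: a = 129, b = 3342, c = 174, d = 1052.
OR = (a·d)/(b·c) = (129 × 1052) / (3342 × 174) = 135708 / 581508 = 0.23337
Exposure is associated with lower odds of self-reported loneliness (OR = 0.23 < 1).

0.233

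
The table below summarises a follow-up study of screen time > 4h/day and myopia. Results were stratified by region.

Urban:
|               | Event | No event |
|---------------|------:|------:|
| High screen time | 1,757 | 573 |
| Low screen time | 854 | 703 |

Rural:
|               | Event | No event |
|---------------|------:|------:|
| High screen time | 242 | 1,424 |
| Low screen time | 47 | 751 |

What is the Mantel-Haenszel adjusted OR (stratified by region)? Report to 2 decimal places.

OR_MH = Σ(aᵢdᵢ/nᵢ) / Σ(bᵢcᵢ/nᵢ), where nᵢ is the stratum total.
Stratum 1 (Urban): n = 3887; a·d/n = 1757·703/3887 = 317.7697; b·c/n = 573·854/3887 = 125.8919
Stratum 2 (Rural): n = 2464; a·d/n = 242·751/2464 = 73.7589; b·c/n = 1424·47/2464 = 27.1623
OR_MH = (317.7697 + 73.7589) / (125.8919 + 27.1623) = 391.5287 / 153.0543 = 2.55810

2.56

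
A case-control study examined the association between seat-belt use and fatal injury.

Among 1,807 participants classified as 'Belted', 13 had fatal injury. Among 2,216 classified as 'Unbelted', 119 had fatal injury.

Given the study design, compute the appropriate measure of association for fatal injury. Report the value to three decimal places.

0.128

From the description: a = 13, b = 1794, c = 119, d = 2097.
This is a case-control study: participants were sampled on outcome status, so risks in the source population cannot be estimated directly — relative risk is not valid here. The odds ratio is the appropriate measure.
OR = (a·d)/(b·c) = (13 × 2097) / (1794 × 119) = 27261 / 213486 = 0.12769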